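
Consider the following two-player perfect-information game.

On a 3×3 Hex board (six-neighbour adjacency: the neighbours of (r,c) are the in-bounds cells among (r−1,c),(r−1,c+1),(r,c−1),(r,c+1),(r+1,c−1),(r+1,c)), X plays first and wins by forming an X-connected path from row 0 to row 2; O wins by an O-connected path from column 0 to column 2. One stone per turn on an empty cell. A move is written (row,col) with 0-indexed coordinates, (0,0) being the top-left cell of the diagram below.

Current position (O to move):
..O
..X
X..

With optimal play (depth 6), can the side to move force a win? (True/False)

[..O/..X/X..] O move#1: (0,0):-1/O.O/..X/X.., (0,1):+1/.OO/..X/X..*, (1,0):+1/..O/O.X/X.., (1,1):-1/..O/.OX/X.., (2,1):-1/..O/..X/XO., (2,2):-1/..O/..X/X.O
[.OO/..X/X..] X move#2: (0,0):-1/XOO/..X/X..*, (1,0):-1/.OO/X.X/X.., (1,1):-1/.OO/.XX/X.., (2,1):-1/.OO/..X/XX., (2,2):-1/.OO/..X/X.X
[XOO/..X/X..] O move#3: (1,0):+1/XOO/O.X/X..*, (1,1):-1/XOO/.OX/X.., (2,1):-1/XOO/..X/XO., (2,2):-1/XOO/..X/X.O
[XOO/O.X/X..] end (terminal -1, X#4); searched ..O/..X/X.. to 6

O winning at [..O/..X/X..]: True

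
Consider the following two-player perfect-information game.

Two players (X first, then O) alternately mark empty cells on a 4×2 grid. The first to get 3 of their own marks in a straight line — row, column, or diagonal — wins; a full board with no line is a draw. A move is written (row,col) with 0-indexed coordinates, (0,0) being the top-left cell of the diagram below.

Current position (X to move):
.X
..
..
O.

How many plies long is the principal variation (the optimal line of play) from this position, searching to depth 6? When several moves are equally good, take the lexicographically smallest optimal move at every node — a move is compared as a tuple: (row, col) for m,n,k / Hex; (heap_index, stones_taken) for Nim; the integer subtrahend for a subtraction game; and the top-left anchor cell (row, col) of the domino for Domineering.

PV length from [.X/../../O.]: 6 plies

p1 X@[.X/../../O.]: (0,0)[XX/../../O.]+0* (1,0)[.X/X./../O.]+0 (1,1)[.X/.X/../O.]+0 (2,0)[.X/../X./O.]+0 (2,1)[.X/../.X/O.]+0 (3,1)[.X/../../OX]+0
p2 O@[XX/../../O.]: (1,0)[XX/O./../O.]+0* (1,1)[XX/.O/../O.]+0 (2,0)[XX/../O./O.]+0 (2,1)[XX/../.O/O.]+0 (3,1)[XX/../../OO]+0
p3 X@[XX/O./../O.]: (1,1)[XX/OX/../O.]-1 (2,0)[XX/O./X./O.]+0* (2,1)[XX/O./.X/O.]-1 (3,1)[XX/O./../OX]-1
p4 O@[XX/O./X./O.]: (1,1)[XX/OO/X./O.]+0* (2,1)[XX/O./XO/O.]+0 (3,1)[XX/O./X./OO]+0
p5 X@[XX/OO/X./O.]: (2,1)[XX/OO/XX/O.]+0* (3,1)[XX/OO/X./OX]+0
p6 O@[XX/OO/XX/O.]: (3,1)[XX/OO/XX/OO]+0*
p7 X@[XX/OO/XX/OO] terminal +0; root [.X/../../O.] d6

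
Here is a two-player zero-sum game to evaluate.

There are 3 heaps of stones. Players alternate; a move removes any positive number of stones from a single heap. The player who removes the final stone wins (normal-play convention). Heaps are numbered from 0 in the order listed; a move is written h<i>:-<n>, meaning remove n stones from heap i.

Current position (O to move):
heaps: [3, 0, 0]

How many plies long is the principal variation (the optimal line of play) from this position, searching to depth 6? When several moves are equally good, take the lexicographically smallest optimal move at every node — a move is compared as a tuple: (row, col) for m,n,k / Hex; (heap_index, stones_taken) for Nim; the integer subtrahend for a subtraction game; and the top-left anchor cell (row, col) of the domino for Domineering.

p1 O@[(3,0,0)]: h0:-1[(2,0,0)]-1 h0:-2[(1,0,0)]-1 h0:-3[(0,0,0)]+1*
p2 X@[(0,0,0)] terminal -1; root [(3,0,0)] d6

PV length from [(3,0,0)]: 1 ply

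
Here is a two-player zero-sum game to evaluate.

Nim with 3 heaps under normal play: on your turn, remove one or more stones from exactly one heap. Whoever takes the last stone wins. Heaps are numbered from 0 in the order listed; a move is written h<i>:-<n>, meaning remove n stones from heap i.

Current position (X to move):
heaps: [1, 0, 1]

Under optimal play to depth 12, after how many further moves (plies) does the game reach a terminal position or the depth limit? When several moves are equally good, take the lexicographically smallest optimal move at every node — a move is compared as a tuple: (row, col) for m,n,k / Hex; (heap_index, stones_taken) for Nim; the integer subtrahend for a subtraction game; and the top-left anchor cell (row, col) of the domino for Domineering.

PV length from [(1,0,1)]: 2 plies

[(1,0,1)] X move#1: h0:-1:-1/(0,0,1)*, h2:-1:-1/(1,0,0)
[(0,0,1)] O move#2: h2:-1:+1/(0,0,0)*
[(0,0,0)] end (terminal -1, X#3); searched (1,0,1) to 12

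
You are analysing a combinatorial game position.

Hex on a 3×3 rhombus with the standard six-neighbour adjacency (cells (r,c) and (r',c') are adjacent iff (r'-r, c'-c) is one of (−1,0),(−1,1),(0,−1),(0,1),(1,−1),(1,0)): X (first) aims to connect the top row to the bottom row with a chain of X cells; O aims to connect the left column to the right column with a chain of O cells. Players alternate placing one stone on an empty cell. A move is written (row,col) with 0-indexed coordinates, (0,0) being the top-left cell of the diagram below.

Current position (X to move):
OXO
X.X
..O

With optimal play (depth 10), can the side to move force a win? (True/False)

[OXO/X.X/..O] X move#1: (1,1):+1/OXO/XXX/..O*, (2,0):+1/OXO/X.X/X.O, (2,1):+1/OXO/X.X/.XO
[OXO/XXX/..O] O move#2: (2,0):-1/OXO/XXX/O.O*, (2,1):-1/OXO/XXX/.OO
[OXO/XXX/O.O] X move#3: (2,1):+1/OXO/XXX/OXO*
[OXO/XXX/OXO] end (terminal -1, O#4); searched OXO/X.X/..O to 10

X winning at [OXO/X.X/..O]: True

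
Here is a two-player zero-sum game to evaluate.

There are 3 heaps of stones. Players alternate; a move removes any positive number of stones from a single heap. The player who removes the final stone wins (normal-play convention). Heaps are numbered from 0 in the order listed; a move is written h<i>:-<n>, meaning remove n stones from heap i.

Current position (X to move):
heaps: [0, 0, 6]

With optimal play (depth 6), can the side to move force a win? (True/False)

X winning at [(0,0,6)]: True

p1 X@[(0,0,6)]: h2:-1[(0,0,5)]-1 h2:-2[(0,0,4)]-1 h2:-3[(0,0,3)]-1 h2:-4[(0,0,2)]-1 h2:-5[(0,0,1)]-1 h2:-6[(0,0,0)]+1*
p2 O@[(0,0,0)] terminal -1; root [(0,0,6)] d6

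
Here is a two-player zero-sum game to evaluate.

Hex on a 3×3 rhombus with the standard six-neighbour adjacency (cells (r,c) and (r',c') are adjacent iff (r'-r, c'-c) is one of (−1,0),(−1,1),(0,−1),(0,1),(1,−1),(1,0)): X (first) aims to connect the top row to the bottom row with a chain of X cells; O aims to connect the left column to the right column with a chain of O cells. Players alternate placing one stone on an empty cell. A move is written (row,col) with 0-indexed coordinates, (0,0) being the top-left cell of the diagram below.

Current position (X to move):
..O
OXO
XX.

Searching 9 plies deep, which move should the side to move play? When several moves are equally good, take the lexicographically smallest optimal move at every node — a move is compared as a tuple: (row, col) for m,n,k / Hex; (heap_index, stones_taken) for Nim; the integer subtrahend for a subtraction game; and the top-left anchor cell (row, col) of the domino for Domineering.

X's best at [..O/OXO/XX.]: (0,1)

p1 X@[..O/OXO/XX.]: (0,0)[X.O/OXO/XX.]-1 (0,1)[.XO/OXO/XX.]+1* (2,2)[..O/OXO/XXX]-1
p2 O@[.XO/OXO/XX.] terminal -1; root [..O/OXO/XX.] d9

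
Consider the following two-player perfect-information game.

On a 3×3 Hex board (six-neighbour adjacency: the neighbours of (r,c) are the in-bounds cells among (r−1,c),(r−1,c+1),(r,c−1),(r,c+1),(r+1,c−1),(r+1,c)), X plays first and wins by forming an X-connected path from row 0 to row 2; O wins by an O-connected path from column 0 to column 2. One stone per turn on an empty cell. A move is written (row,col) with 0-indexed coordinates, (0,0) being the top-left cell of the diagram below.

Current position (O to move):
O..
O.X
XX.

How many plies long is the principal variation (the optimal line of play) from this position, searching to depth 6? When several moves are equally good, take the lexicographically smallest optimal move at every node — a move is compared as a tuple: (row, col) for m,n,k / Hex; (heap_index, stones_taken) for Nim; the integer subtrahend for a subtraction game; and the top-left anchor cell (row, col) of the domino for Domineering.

p1 O@[O../O.X/XX.]: (0,1)[OO./O.X/XX.]-1 (0,2)[O.O/O.X/XX.]+1* (1,1)[O../OOX/XX.]-1 (2,2)[O../O.X/XXO]-1
p2 X@[O.O/O.X/XX.]: (0,1)[OXO/O.X/XX.]-1* (1,1)[O.O/OXX/XX.]-1 (2,2)[O.O/O.X/XXX]-1
p3 O@[OXO/O.X/XX.]: (1,1)[OXO/OOX/XX.]+1* (2,2)[OXO/O.X/XXO]-1
p4 X@[OXO/OOX/XX.] terminal -1; root [O../O.X/XX.] d6

PV length from [O../O.X/XX.]: 3 plies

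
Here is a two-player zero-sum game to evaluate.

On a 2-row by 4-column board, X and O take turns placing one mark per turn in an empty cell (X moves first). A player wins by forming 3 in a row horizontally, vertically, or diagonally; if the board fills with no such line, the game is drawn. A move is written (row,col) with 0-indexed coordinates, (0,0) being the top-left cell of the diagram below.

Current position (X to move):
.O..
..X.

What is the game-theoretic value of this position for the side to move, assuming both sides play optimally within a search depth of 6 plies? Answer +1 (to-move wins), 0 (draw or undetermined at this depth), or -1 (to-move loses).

value(.O../..X., X) = +1

[.O../..X.] X move#1: (0,0):+0/XO../..X., (0,2):+0/.OX./..X., (0,3):+0/.O.X/..X., (1,0):+0/.O../X.X., (1,1):+1/.O../.XX.*, (1,3):+0/.O../..XX
[.O../.XX.] O move#2: (0,0):-1/OO../.XX.*, (0,2):-1/.OO./.XX., (0,3):-1/.O.O/.XX., (1,0):-1/.O../OXX., (1,3):-1/.O../.XXO
[OO../.XX.] X move#3: (0,2):+1/OOX./.XX.*, (0,3):-1/OO.X/.XX., (1,0):+1/OO../XXX., (1,3):+1/OO../.XXX
[OOX./.XX.] O move#4: (0,3):-1/OOXO/.XX.*, (1,0):-1/OOX./OXX., (1,3):-1/OOX./.XXO
[OOXO/.XX.] X move#5: (1,0):+1/OOXO/XXX.*, (1,3):+1/OOXO/.XXX
[OOXO/XXX.] end (terminal -1, O#6); searched .O../..X. to 6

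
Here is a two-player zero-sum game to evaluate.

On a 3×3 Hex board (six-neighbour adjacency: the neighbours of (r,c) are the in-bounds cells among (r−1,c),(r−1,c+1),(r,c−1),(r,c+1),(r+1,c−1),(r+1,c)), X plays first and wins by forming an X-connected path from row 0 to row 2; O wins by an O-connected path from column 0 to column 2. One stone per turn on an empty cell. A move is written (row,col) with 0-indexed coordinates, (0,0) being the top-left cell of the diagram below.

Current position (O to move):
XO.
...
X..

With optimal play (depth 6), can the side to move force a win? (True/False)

[XO./.../X..] O move#1: (0,2):-1/XOO/.../X..*, (1,0):-1/XO./O../X.., (1,1):-1/XO./.O./X.., (1,2):-1/XO./..O/X.., (2,1):-1/XO./.../XO., (2,2):-1/XO./.../X.O
[XOO/.../X..] X move#2: (1,0):+1/XOO/X../X..*, (1,1):-1/XOO/.X./X.., (1,2):-1/XOO/..X/X.., (2,1):-1/XOO/.../XX., (2,2):-1/XOO/.../X.X
[XOO/X../X..] end (terminal -1, O#3); searched XO./.../X.. to 6

O winning at [XO./.../X..]: False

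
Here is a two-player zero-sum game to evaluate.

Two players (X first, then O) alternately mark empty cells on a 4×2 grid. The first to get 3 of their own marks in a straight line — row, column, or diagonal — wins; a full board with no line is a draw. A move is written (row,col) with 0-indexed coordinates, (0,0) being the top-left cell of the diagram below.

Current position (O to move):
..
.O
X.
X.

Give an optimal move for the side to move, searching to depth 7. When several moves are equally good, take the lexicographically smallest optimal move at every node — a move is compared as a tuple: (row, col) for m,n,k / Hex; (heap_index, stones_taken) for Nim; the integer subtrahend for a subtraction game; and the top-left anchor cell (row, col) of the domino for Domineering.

O's best at [../.O/X./X.]: (1,0)

[../.O/X./X.] O move#1: (0,0):-1/O./.O/X./X., (0,1):-1/.O/.O/X./X., (1,0):+0/../OO/X./X.*, (2,1):-1/../.O/XO/X., (3,1):-1/../.O/X./XO
[../OO/X./X.] X move#2: (0,0):-1/X./OO/X./X., (0,1):+0/.X/OO/X./X.*, (2,1):+0/../OO/XX/X., (3,1):+0/../OO/X./XX
[.X/OO/X./X.] O move#3: (0,0):+0/OX/OO/X./X.*, (2,1):+0/.X/OO/XO/X., (3,1):+0/.X/OO/X./XO
[OX/OO/X./X.] X move#4: (2,1):+0/OX/OO/XX/X.*, (3,1):+0/OX/OO/X./XX
[OX/OO/XX/X.] O move#5: (3,1):+0/OX/OO/XX/XO*
[OX/OO/XX/XO] end (terminal +0, X#6); searched ../.O/X./X. to 7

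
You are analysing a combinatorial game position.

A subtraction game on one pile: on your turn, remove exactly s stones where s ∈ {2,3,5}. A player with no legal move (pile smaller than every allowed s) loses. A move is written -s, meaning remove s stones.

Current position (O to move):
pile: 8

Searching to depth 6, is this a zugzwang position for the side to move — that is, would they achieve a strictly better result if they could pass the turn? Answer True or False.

ply 1, O at 8 | -2=-1→6*; -3=-1→5; -5=-1→3
ply 2, X at 6 | -2=-1→4; -3=-1→3; -5=+1→1*
ply 3: 1 is terminal -1 (O); from 8 depth 6
suppose O passes — search the same position with X to move:
pass> ply 1, X at 8 | -2=-1→6*; -3=-1→5; -5=-1→3
pass> ply 2, O at 6 | -2=-1→4; -3=-1→3; -5=+1→1*
pass> ply 3: 1 is terminal -1 (X); from 8 depth 6
for O: play -1, pass +1

zugzwang(8, O) = True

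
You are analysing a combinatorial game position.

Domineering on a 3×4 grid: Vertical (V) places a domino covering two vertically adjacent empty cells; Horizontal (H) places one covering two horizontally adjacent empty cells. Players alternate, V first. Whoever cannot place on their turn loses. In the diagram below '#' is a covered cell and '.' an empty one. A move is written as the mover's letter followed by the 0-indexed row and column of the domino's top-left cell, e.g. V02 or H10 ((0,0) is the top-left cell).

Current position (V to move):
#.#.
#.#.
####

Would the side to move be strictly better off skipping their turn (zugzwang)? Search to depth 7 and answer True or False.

p1 V@[#.#./#.#./####]: V01[###./###./####]+1* V03[#.##/#.##/####]+1
p2 H@[###./###./####] terminal -1; root [#.#./#.#./####] d7
suppose V passes — search the same position with H to move:
pass> p1 H@[#.#./#.#./####] terminal -1; root [#.#./#.#./####] d7
for V: play +1, pass +1

zugzwang(#.#./#.#./####, V) = False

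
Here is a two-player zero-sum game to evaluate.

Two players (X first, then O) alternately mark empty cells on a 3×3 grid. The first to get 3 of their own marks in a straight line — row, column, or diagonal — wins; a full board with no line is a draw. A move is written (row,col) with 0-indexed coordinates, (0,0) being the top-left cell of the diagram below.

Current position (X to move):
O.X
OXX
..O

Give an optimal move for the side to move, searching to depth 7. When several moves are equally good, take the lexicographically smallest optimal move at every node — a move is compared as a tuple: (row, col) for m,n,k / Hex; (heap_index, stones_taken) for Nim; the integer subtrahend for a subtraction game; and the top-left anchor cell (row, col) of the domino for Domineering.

X's best at [O.X/OXX/..O]: (2,0)

[O.X/OXX/..O] X move#1: (0,1):-1/OXX/OXX/..O, (2,0):+1/O.X/OXX/X.O*, (2,1):-1/O.X/OXX/.XO
[O.X/OXX/X.O] end (terminal -1, O#2); searched O.X/OXX/..O to 7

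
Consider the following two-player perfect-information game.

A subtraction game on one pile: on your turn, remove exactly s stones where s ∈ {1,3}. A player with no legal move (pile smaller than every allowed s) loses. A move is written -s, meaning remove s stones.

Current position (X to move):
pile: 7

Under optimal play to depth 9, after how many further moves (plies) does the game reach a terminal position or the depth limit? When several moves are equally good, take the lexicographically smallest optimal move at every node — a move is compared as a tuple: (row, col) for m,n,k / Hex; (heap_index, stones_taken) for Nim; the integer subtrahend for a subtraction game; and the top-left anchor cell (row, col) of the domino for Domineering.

ply 1, X at 7 | -1=+1→6*; -3=+1→4
ply 2, O at 6 | -1=-1→5*; -3=-1→3
ply 3, X at 5 | -1=+1→4*; -3=+1→2
ply 4, O at 4 | -1=-1→3*; -3=-1→1
ply 5, X at 3 | -1=+1→2*; -3=+1→0
ply 6, O at 2 | -1=-1→1*
ply 7, X at 1 | -1=+1→0*
ply 8: 0 is terminal -1 (O); from 7 depth 9

PV length from [7]: 7 plies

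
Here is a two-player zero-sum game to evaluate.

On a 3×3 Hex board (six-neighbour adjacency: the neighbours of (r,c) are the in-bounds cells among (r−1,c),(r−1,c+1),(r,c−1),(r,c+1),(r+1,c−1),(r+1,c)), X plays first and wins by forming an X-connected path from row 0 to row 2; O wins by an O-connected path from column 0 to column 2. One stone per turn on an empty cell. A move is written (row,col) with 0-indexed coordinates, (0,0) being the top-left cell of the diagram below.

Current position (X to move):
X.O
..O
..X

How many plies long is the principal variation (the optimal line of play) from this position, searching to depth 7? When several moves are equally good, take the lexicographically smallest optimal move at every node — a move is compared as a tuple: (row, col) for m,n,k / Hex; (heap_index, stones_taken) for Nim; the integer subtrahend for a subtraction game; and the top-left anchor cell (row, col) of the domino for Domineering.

ply 1, X at X.O/..O/..X | (0,1)=-1→XXO/..O/..X; (1,0)=-1→X.O/X.O/..X; (1,1)=+1→X.O/.XO/..X*; (2,0)=-1→X.O/..O/X.X; (2,1)=-1→X.O/..O/.XX
ply 2, O at X.O/.XO/..X | (0,1)=-1→XOO/.XO/..X*; (1,0)=-1→X.O/OXO/..X; (2,0)=-1→X.O/.XO/O.X; (2,1)=-1→X.O/.XO/.OX
ply 3, X at XOO/.XO/..X | (1,0)=+1→XOO/XXO/..X*; (2,0)=-1→XOO/.XO/X.X; (2,1)=-1→XOO/.XO/.XX
ply 4, O at XOO/XXO/..X | (2,0)=-1→XOO/XXO/O.X*; (2,1)=-1→XOO/XXO/.OX
ply 5, X at XOO/XXO/O.X | (2,1)=+1→XOO/XXO/OXX*
ply 6: XOO/XXO/OXX is terminal -1 (O); from X.O/..O/..X depth 7

PV length from [X.O/..O/..X]: 5 plies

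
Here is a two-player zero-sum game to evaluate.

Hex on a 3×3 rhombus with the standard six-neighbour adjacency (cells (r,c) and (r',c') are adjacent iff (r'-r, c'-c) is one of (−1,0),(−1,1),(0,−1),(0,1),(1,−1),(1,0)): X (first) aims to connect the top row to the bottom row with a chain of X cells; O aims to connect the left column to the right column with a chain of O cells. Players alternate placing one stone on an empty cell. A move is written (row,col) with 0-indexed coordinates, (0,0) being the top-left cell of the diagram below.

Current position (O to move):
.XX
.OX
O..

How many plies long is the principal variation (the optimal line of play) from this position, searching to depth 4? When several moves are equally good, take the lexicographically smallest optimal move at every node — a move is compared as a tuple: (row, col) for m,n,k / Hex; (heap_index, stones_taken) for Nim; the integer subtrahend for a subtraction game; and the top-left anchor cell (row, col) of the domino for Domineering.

PV length from [.XX/.OX/O..]: 4 plies

[.XX/.OX/O..] O move#1: (0,0):-1/OXX/.OX/O..*, (1,0):-1/.XX/OOX/O.., (2,1):-1/.XX/.OX/OO., (2,2):-1/.XX/.OX/O.O
[OXX/.OX/O..] X move#2: (1,0):+1/OXX/XOX/O..*, (2,1):+1/OXX/.OX/OX., (2,2):+1/OXX/.OX/O.X
[OXX/XOX/O..] O move#3: (2,1):-1/OXX/XOX/OO.*, (2,2):-1/OXX/XOX/O.O
[OXX/XOX/OO.] X move#4: (2,2):+1/OXX/XOX/OOX*
[OXX/XOX/OOX] end (terminal -1, O#5); searched .XX/.OX/O.. to 4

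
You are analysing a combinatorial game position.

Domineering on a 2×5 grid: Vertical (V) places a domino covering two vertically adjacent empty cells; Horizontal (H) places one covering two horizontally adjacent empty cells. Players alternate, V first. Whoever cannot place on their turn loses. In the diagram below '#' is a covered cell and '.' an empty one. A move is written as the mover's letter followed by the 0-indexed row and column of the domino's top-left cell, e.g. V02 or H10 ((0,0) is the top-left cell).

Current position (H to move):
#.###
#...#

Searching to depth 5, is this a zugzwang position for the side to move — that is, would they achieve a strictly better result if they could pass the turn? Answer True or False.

zugzwang(#.###/#...#, H) = False

[#.###/#...#] H move#1: H11:+1/#.###/###.#*, H12:-1/#.###/#.###
[#.###/###.#] end (terminal -1, V#2); searched #.###/#...# to 5
if H skipped the turn, V would face:
~ [#.###/#...#] V move#1: V01:-1/#####/##..#*
~ [#####/##..#] H move#2: H12:+1/#####/#####*
~ [#####/#####] end (terminal -1, V#3); searched #.###/#...# to 5
compare (H): move=+1 vs pass=+1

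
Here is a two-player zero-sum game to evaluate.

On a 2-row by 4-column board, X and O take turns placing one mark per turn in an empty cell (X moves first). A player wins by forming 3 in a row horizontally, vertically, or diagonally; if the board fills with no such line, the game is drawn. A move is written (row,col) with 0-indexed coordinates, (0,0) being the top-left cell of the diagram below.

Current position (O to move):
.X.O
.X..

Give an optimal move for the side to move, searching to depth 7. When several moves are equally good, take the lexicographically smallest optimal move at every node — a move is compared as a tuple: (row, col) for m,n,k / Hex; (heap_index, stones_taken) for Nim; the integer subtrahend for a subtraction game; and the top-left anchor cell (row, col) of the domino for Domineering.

p1 O@[.X.O/.X..]: (0,0)[OX.O/.X..]-1 (0,2)[.XOO/.X..]-1 (1,0)[.X.O/OX..]+0* (1,2)[.X.O/.XO.]+0 (1,3)[.X.O/.X.O]+0
p2 X@[.X.O/OX..]: (0,0)[XX.O/OX..]+0* (0,2)[.XXO/OX..]+0 (1,2)[.X.O/OXX.]+0 (1,3)[.X.O/OX.X]+0
p3 O@[XX.O/OX..]: (0,2)[XXOO/OX..]+0* (1,2)[XX.O/OXO.]-1 (1,3)[XX.O/OX.O]-1
p4 X@[XXOO/OX..]: (1,2)[XXOO/OXX.]+0* (1,3)[XXOO/OX.X]+0
p5 O@[XXOO/OXX.]: (1,3)[XXOO/OXXO]+0*
p6 X@[XXOO/OXXO] terminal +0; root [.X.O/.X..] d7

O's best at [.X.O/.X..]: (1,0)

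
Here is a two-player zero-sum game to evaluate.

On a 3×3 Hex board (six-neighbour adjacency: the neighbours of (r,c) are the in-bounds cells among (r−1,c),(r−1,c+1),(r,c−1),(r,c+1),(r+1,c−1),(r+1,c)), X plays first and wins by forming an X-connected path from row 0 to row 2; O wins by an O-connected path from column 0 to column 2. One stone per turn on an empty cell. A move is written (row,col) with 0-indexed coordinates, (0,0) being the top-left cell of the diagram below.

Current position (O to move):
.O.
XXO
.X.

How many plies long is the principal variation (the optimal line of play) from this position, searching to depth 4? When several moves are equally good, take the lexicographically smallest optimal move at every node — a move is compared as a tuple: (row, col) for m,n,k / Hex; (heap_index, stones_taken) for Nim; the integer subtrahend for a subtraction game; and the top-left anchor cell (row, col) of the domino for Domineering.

[.O./XXO/.X.] O move#1: (0,0):-1/OO./XXO/.X.*, (0,2):-1/.OO/XXO/.X., (2,0):-1/.O./XXO/OX., (2,2):-1/.O./XXO/.XO
[OO./XXO/.X.] X move#2: (0,2):+1/OOX/XXO/.X.*, (2,0):-1/OO./XXO/XX., (2,2):-1/OO./XXO/.XX
[OOX/XXO/.X.] end (terminal -1, O#3); searched .O./XXO/.X. to 4

PV length from [.O./XXO/.X.]: 2 plies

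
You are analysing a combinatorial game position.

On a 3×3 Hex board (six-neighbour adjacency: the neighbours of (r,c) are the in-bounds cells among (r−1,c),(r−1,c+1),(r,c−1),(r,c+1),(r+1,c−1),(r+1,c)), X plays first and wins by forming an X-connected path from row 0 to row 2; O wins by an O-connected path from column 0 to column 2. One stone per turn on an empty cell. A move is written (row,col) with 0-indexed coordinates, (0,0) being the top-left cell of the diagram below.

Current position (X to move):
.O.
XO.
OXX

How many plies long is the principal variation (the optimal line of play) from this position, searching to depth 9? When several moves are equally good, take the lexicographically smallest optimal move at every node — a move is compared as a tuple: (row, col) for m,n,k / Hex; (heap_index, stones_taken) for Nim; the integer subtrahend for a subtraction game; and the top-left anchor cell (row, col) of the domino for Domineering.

ply 1, X at .O./XO./OXX | (0,0)=-1→XO./XO./OXX*; (0,2)=-1→.OX/XO./OXX; (1,2)=-1→.O./XOX/OXX
ply 2, O at XO./XO./OXX | (0,2)=+1→XOO/XO./OXX*; (1,2)=+1→XO./XOO/OXX
ply 3: XOO/XO./OXX is terminal -1 (X); from .O./XO./OXX depth 9

PV length from [.O./XO./OXX]: 2 plies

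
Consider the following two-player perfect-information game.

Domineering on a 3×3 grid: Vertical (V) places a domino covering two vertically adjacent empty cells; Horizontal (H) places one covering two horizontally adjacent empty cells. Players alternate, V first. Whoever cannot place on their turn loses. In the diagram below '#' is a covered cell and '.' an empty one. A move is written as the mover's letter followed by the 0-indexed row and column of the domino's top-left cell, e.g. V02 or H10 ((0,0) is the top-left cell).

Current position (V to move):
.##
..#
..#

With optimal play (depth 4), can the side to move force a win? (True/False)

[.##/..#/..#] V move#1: V00:-1/###/#.#/..#, V10:+1/.##/#.#/#.#*, V11:+1/.##/.##/.##
[.##/#.#/#.#] end (terminal -1, H#2); searched .##/..#/..# to 4

V winning at [.##/..#/..#]: True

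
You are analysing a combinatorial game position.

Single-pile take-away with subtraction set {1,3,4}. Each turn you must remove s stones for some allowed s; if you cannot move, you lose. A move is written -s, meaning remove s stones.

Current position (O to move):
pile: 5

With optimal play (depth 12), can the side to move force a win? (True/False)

ply 1, O at 5 | -1=-1→4; -3=+1→2*; -4=-1→1
ply 2, X at 2 | -1=-1→1*
ply 3, O at 1 | -1=+1→0*
ply 4: 0 is terminal -1 (X); from 5 depth 12

O winning at [5]: True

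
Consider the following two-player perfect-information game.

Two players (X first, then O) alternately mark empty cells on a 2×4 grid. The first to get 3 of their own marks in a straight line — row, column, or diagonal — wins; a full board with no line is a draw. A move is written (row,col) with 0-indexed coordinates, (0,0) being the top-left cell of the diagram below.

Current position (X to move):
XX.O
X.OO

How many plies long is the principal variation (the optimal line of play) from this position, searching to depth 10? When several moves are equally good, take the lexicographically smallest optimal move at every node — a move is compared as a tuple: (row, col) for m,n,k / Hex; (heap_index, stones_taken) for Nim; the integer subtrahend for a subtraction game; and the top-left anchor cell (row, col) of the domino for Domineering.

PV length from [XX.O/X.OO]: 1 ply

p1 X@[XX.O/X.OO]: (0,2)[XXXO/X.OO]+1* (1,1)[XX.O/XXOO]+0
p2 O@[XXXO/X.OO] terminal -1; root [XX.O/X.OO] d10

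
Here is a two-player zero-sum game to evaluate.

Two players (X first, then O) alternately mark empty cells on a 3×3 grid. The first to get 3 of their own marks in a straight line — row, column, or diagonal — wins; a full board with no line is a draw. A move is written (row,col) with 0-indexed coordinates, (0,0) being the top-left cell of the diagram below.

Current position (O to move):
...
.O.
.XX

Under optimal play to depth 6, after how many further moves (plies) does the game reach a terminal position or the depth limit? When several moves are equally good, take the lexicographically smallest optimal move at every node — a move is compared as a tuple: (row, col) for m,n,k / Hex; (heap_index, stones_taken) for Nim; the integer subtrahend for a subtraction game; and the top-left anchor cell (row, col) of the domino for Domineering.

PV length from [.../.O./.XX]: 6 plies

ply 1, O at .../.O./.XX | (0,0)=-1→O../.O./.XX; (0,1)=-1→.O./.O./.XX; (0,2)=-1→..O/.O./.XX; (1,0)=-1→.../OO./.XX; (1,2)=-1→.../.OO/.XX; (2,0)=+0→.../.O./OXX*
ply 2, X at .../.O./OXX | (0,0)=-1→X../.O./OXX; (0,1)=-1→.X./.O./OXX; (0,2)=+0→..X/.O./OXX*; (1,0)=-1→.../XO./OXX; (1,2)=-1→.../.OX/OXX
ply 3, O at ..X/.O./OXX | (0,0)=-1→O.X/.O./OXX; (0,1)=-1→.OX/.O./OXX; (1,0)=-1→..X/OO./OXX; (1,2)=+0→..X/.OO/OXX*
ply 4, X at ..X/.OO/OXX | (0,0)=-1→X.X/.OO/OXX; (0,1)=-1→.XX/.OO/OXX; (1,0)=+0→..X/XOO/OXX*
ply 5, O at ..X/XOO/OXX | (0,0)=+0→O.X/XOO/OXX*; (0,1)=+0→.OX/XOO/OXX
ply 6, X at O.X/XOO/OXX | (0,1)=+0→OXX/XOO/OXX*
ply 7: OXX/XOO/OXX is terminal +0 (O); from .../.O./.XX depth 6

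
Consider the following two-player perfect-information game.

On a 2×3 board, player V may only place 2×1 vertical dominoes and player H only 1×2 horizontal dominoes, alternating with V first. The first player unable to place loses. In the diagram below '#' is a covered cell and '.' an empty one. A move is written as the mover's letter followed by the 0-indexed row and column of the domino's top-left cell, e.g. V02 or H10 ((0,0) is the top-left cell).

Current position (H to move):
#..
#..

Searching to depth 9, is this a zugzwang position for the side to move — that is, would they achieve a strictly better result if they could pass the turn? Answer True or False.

zugzwang(#../#.., H) = False

[#../#..] H move#1: H01:+1/###/#..*, H11:+1/#../###
[###/#..] end (terminal -1, V#2); searched #../#.. to 9
suppose H passes — search the same position with V to move:
pass> [#../#..] V move#1: V01:+1/##./##.*, V02:+1/#.#/#.#
pass> [##./##.] end (terminal -1, H#2); searched #../#.. to 9
for H: play +1, pass -1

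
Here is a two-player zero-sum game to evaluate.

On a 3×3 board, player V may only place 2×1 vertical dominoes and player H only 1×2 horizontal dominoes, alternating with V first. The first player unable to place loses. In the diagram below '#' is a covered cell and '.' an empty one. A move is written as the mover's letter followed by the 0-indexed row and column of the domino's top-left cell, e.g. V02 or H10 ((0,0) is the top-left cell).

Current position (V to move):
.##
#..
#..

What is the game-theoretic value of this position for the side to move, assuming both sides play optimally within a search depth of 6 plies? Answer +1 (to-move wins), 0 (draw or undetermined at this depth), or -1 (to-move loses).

[.##/#../#..] V move#1: V11:+1/.##/##./##.*, V12:+1/.##/#.#/#.#
[.##/##./##.] end (terminal -1, H#2); searched .##/#../#.. to 6

value(.##/#../#.., V) = +1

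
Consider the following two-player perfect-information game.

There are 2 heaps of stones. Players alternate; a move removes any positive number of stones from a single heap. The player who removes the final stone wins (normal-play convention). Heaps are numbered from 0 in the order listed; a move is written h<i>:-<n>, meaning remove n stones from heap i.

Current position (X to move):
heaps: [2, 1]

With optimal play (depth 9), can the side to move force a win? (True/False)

X winning at [(2,1)]: True

ply 1, X at (2,1) | h0:-1=+1→(1,1)*; h0:-2=-1→(0,1); h1:-1=-1→(2,0)
ply 2, O at (1,1) | h0:-1=-1→(0,1)*; h1:-1=-1→(1,0)
ply 3, X at (0,1) | h1:-1=+1→(0,0)*
ply 4: (0,0) is terminal -1 (O); from (2,1) depth 9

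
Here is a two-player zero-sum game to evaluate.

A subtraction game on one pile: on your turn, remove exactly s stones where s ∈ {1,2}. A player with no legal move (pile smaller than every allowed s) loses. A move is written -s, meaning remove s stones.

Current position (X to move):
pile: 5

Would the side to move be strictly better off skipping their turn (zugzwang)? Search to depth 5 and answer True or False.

p1 X@[5]: -1[4]-1 -2[3]+1*
p2 O@[3]: -1[2]-1* -2[1]-1
p3 X@[2]: -1[1]-1 -2[0]+1*
p4 O@[0] terminal -1; root [5] d5
pass branch (O moves first from the same position):
  | p1 O@[5]: -1[4]-1 -2[3]+1*
  | p2 X@[3]: -1[2]-1* -2[1]-1
  | p3 O@[2]: -1[1]-1 -2[0]+1*
  | p4 X@[0] terminal -1; root [5] d5
X moving scores +1; X passing scores -1

zugzwang(5, X) = False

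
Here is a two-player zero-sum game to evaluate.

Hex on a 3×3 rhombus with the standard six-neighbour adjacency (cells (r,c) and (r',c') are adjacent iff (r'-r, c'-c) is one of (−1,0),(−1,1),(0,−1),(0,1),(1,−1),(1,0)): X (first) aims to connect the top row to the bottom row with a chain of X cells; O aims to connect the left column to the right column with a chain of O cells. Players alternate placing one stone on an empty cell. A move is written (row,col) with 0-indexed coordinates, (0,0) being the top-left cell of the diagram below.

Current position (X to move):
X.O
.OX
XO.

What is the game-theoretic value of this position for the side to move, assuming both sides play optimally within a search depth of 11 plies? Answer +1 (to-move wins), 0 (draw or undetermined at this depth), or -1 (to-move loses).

ply 1, X at X.O/.OX/XO. | (0,1)=-1→XXO/.OX/XO.; (1,0)=+1→X.O/XOX/XO.*; (2,2)=-1→X.O/.OX/XOX
ply 2: X.O/XOX/XO. is terminal -1 (O); from X.O/.OX/XO. depth 11

value(X.O/.OX/XO., X) = +1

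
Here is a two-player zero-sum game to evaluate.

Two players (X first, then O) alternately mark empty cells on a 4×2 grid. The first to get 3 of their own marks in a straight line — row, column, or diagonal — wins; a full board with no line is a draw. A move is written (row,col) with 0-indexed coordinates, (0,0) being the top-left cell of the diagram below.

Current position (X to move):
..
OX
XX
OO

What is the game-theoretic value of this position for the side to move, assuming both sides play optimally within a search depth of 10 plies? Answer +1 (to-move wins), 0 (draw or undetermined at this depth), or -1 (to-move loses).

value(../OX/XX/OO, X) = +1

p1 X@[../OX/XX/OO]: (0,0)[X./OX/XX/OO]+0 (0,1)[.X/OX/XX/OO]+1*
p2 O@[.X/OX/XX/OO] terminal -1; root [../OX/XX/OO] d10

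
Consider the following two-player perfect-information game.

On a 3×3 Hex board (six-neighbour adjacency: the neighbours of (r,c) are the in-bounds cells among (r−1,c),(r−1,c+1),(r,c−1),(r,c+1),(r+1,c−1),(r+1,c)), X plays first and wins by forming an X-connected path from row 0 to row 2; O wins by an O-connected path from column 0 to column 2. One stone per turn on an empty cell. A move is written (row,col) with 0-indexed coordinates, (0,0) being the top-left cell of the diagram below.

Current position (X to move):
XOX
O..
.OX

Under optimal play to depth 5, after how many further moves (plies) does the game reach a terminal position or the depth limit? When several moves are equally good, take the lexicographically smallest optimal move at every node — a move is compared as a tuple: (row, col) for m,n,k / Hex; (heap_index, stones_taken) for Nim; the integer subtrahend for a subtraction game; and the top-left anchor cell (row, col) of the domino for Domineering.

p1 X@[XOX/O../.OX]: (1,1)[XOX/OX./.OX]+1* (1,2)[XOX/O.X/.OX]+1 (2,0)[XOX/O../XOX]+1
p2 O@[XOX/OX./.OX]: (1,2)[XOX/OXO/.OX]-1* (2,0)[XOX/OX./OOX]-1
p3 X@[XOX/OXO/.OX]: (2,0)[XOX/OXO/XOX]+1*
p4 O@[XOX/OXO/XOX] terminal -1; root [XOX/O../.OX] d5

PV length from [XOX/O../.OX]: 3 plies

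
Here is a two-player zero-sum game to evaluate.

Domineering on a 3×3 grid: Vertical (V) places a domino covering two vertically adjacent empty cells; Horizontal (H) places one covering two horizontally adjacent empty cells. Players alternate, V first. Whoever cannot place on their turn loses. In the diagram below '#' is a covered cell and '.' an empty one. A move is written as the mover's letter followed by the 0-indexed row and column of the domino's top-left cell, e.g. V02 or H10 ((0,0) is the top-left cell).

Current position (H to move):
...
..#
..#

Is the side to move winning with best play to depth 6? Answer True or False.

H winning at [.../..#/..#]: True

p1 H@[.../..#/..#]: H00[##./..#/..#]-1 H01[.##/..#/..#]-1 H10[.../###/..#]+1* H20[.../..#/###]-1
p2 V@[.../###/..#] terminal -1; root [.../..#/..#] d6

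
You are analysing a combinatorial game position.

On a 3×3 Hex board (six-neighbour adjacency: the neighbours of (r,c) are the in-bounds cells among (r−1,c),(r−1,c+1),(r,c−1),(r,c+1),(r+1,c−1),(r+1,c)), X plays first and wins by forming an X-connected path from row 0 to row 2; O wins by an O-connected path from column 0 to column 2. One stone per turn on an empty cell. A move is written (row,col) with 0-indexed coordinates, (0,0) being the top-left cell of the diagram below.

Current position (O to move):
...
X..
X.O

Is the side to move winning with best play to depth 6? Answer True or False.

[.../X../X.O] O move#1: (0,0):-1/O../X../X.O*, (0,1):-1/.O./X../X.O, (0,2):-1/..O/X../X.O, (1,1):-1/.../XO./X.O, (1,2):-1/.../X.O/X.O, (2,1):-1/.../X../XOO
[O../X../X.O] X move#2: (0,1):+1/OX./X../X.O*, (0,2):+1/O.X/X../X.O, (1,1):+1/O../XX./X.O, (1,2):+1/O../X.X/X.O, (2,1):+1/O../X../XXO
[OX./X../X.O] end (terminal -1, O#3); searched .../X../X.O to 6

O winning at [.../X../X.O]: False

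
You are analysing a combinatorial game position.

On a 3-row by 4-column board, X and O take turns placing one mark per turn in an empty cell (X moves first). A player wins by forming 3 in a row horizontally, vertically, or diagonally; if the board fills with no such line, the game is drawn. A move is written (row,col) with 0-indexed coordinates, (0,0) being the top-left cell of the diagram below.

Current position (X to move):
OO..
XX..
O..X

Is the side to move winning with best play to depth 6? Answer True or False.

X winning at [OO../XX../O..X]: True

ply 1, X at OO../XX../O..X | (0,2)=+0→OOX./XX../O..X; (0,3)=-1→OO.X/XX../O..X; (1,2)=+1→OO../XXX./O..X*; (1,3)=-1→OO../XX.X/O..X; (2,1)=-1→OO../XX../OX.X; (2,2)=-1→OO../XX../O.XX
ply 2: OO../XXX./O..X is terminal -1 (O); from OO../XX../O..X depth 6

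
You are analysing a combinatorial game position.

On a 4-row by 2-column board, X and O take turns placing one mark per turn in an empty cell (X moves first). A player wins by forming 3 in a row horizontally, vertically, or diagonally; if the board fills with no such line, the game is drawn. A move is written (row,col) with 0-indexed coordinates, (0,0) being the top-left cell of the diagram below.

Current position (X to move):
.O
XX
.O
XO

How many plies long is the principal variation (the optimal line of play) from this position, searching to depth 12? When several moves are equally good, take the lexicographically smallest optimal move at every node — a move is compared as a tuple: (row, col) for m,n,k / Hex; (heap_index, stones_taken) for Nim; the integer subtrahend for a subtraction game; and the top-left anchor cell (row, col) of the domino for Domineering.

ply 1, X at .O/XX/.O/XO | (0,0)=+0→XO/XX/.O/XO; (2,0)=+1→.O/XX/XO/XO*
ply 2: .O/XX/XO/XO is terminal -1 (O); from .O/XX/.O/XO depth 12

PV length from [.O/XX/.O/XO]: 1 ply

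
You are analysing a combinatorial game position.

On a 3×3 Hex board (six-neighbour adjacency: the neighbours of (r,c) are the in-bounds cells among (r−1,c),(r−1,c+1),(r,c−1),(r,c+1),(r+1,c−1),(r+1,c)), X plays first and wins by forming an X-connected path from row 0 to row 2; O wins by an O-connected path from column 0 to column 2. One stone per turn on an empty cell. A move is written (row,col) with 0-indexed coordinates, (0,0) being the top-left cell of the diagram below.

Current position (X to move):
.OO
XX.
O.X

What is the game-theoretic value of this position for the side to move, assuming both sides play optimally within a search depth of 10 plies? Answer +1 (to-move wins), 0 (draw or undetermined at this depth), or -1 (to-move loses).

p1 X@[.OO/XX./O.X]: (0,0)[XOO/XX./O.X]+1* (1,2)[.OO/XXX/O.X]-1 (2,1)[.OO/XX./OXX]-1
p2 O@[XOO/XX./O.X]: (1,2)[XOO/XXO/O.X]-1* (2,1)[XOO/XX./OOX]-1
p3 X@[XOO/XXO/O.X]: (2,1)[XOO/XXO/OXX]+1*
p4 O@[XOO/XXO/OXX] terminal -1; root [.OO/XX./O.X] d10

value(.OO/XX./O.X, X) = +1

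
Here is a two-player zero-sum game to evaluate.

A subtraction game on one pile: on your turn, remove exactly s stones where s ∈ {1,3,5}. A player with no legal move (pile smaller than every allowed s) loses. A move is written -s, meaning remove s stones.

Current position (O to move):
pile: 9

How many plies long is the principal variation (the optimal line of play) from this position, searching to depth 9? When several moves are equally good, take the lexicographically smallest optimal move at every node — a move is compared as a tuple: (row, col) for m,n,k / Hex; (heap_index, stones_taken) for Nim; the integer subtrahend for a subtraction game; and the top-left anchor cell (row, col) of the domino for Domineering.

ply 1, O at 9 | -1=+1→8*; -3=+1→6; -5=+1→4
ply 2, X at 8 | -1=-1→7*; -3=-1→5; -5=-1→3
ply 3, O at 7 | -1=+1→6*; -3=+1→4; -5=+1→2
ply 4, X at 6 | -1=-1→5*; -3=-1→3; -5=-1→1
ply 5, O at 5 | -1=+1→4*; -3=+1→2; -5=+1→0
ply 6, X at 4 | -1=-1→3*; -3=-1→1
ply 7, O at 3 | -1=+1→2*; -3=+1→0
ply 8, X at 2 | -1=-1→1*
ply 9, O at 1 | -1=+1→0*
ply 10: 0 is terminal -1 (X); from 9 depth 9

PV length from [9]: 9 plies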